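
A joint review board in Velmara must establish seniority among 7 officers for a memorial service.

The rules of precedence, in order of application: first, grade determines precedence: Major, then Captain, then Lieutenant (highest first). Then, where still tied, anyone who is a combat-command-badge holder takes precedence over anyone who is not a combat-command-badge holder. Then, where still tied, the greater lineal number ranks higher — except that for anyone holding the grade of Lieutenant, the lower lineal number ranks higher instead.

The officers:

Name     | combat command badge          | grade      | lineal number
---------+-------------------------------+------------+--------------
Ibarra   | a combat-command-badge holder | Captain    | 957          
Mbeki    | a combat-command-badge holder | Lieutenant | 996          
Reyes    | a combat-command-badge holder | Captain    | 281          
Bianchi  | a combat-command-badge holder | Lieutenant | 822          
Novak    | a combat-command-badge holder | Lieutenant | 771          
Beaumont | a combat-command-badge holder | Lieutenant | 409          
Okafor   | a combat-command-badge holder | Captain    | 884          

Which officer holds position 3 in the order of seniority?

Reyes

By grade: Ibarra, Okafor and Reyes (Captain); then Beaumont, Novak, Bianchi and Mbeki (Lieutenant).
Ibarra, Okafor and Reyes are each a combat-command-badge holder, so the next rule applies.
Among Ibarra, Okafor and Reyes, by lineal number (higher first): Ibarra (957) before Okafor (884) before Reyes (281).
Beaumont, Novak, Bianchi and Mbeki are each a combat-command-badge holder, so the next rule applies.
Among Beaumont, Novak, Bianchi and Mbeki, by lineal number (lower first) (reversed rule for this group): Beaumont (409) before Novak (771) before Bianchi (822) before Mbeki (996).
Order: Ibarra, Okafor, Reyes, Beaumont, Novak, Bianchi, Mbeki.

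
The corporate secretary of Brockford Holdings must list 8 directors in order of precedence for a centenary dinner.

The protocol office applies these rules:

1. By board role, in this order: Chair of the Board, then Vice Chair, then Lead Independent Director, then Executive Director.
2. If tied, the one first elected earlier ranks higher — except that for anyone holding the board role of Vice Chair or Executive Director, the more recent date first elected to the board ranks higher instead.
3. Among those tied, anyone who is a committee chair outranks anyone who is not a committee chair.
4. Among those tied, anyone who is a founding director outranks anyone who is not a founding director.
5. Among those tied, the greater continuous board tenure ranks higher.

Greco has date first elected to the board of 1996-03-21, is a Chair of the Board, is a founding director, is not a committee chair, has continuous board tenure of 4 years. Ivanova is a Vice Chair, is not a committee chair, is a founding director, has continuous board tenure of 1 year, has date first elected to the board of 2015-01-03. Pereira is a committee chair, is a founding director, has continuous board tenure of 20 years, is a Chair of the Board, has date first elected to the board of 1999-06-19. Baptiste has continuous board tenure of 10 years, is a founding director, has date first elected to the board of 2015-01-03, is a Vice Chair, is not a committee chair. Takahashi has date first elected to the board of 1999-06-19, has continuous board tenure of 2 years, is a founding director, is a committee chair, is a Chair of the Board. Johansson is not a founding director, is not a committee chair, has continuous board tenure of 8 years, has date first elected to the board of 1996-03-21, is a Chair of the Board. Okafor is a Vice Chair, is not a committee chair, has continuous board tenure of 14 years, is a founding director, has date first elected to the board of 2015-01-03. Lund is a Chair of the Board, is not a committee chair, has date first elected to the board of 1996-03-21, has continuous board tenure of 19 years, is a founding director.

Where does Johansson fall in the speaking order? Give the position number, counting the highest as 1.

By board role: Lund, Greco, Johansson, Pereira and Takahashi (Chair of the Board); then Okafor, Baptiste and Ivanova (Vice Chair).
Among Lund, Greco, Johansson, Pereira and Takahashi, by date first elected to the board (earlier first): Lund, Greco and Johansson (1996-03-21) before Pereira and Takahashi (1999-06-19).
Lund, Greco and Johansson are each not a committee chair, so the next rule applies.
Among Lund, Greco and Johansson, a founding director before not a founding director: Lund and Greco (a founding director) before Johansson (not a founding director).
Among Lund and Greco, by continuous board tenure (higher first): Lund (19 years) before Greco (4 years).
Pereira and Takahashi are each a committee chair, so the next rule applies.
Pereira and Takahashi are each a founding director, so the next rule applies.
Among Pereira and Takahashi, by continuous board tenure (higher first): Pereira (20 years) before Takahashi (2 years).
Okafor, Baptiste and Ivanova all have date first elected to the board 2015-01-03, so the next rule applies.
Okafor, Baptiste and Ivanova are each not a committee chair, so the next rule applies.
Okafor, Baptiste and Ivanova are each a founding director, so the next rule applies.
Among Okafor, Baptiste and Ivanova, by continuous board tenure (higher first): Okafor (14 years) before Baptiste (10 years) before Ivanova (1 year).
Order: Lund, Greco, Johansson, Pereira, Takahashi, Okafor, Baptiste, Ivanova. So position 3.

3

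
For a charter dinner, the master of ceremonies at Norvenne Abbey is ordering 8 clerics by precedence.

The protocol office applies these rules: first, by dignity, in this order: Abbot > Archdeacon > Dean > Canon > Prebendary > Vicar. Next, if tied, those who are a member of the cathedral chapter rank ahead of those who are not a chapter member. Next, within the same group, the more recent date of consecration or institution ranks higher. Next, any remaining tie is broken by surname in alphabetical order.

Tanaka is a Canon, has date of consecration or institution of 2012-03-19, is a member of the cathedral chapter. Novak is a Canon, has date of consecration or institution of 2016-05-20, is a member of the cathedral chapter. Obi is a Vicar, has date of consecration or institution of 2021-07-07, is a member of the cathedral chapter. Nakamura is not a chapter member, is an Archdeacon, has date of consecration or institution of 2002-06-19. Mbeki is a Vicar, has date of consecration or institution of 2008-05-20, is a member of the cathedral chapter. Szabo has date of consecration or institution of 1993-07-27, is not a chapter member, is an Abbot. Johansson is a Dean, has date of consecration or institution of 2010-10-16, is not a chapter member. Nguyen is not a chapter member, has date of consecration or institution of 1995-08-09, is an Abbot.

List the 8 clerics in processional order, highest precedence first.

Nguyen, Szabo, Nakamura, Johansson, Novak, Tanaka, Obi, Mbeki

By dignity: Nguyen and Szabo (Abbot); then Nakamura (Archdeacon); then Johansson (Dean); then Novak and Tanaka (Canon); then Obi and Mbeki (Vicar).
Nguyen and Szabo are each not a chapter member, so the next rule applies.
Among Nguyen and Szabo, by date of consecration or institution (later first): Nguyen (1995-08-09) before Szabo (1993-07-27).
Novak and Tanaka are each a member of the cathedral chapter, so the next rule applies.
Among Novak and Tanaka, by date of consecration or institution (later first): Novak (2016-05-20) before Tanaka (2012-03-19).
Obi and Mbeki are each a member of the cathedral chapter, so the next rule applies.
Among Obi and Mbeki, by date of consecration or institution (later first): Obi (2021-07-07) before Mbeki (2008-05-20).
Full order: Nguyen, Szabo, Nakamura, Johansson, Novak, Tanaka, Obi, Mbeki.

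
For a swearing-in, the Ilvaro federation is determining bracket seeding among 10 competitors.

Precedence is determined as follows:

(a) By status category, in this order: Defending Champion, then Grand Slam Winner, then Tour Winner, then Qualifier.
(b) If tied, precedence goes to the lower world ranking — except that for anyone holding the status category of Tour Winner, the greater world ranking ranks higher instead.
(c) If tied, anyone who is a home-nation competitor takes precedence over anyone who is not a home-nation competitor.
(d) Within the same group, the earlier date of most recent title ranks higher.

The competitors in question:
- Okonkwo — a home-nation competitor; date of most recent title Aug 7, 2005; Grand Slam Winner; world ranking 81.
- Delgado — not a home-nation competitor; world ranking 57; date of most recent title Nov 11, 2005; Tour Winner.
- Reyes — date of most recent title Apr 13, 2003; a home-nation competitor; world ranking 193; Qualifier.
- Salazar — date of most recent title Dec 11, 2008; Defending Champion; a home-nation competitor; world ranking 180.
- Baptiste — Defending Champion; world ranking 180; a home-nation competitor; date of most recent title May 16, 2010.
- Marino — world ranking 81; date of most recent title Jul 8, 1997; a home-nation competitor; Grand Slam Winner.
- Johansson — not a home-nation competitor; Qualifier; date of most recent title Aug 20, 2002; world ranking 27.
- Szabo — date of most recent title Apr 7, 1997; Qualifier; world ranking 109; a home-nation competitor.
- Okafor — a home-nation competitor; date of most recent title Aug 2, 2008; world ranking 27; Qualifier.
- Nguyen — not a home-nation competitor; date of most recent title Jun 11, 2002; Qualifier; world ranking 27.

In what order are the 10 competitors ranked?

By status category: Salazar and Baptiste (Defending Champion); then Marino and Okonkwo (Grand Slam Winner); then Delgado (Tour Winner); then Okafor, Nguyen, Johansson, Szabo and Reyes (Qualifier).
Salazar and Baptiste both have world ranking 180, so the next rule applies.
Salazar and Baptiste are each a home-nation competitor, so the next rule applies.
Among Salazar and Baptiste, by date of most recent title (earlier first): Salazar (Dec 11, 2008) before Baptiste (May 16, 2010).
Marino and Okonkwo both have world ranking 81, so the next rule applies.
Marino and Okonkwo are each a home-nation competitor, so the next rule applies.
Among Marino and Okonkwo, by date of most recent title (earlier first): Marino (Jul 8, 1997) before Okonkwo (Aug 7, 2005).
Among Okafor, Nguyen, Johansson, Szabo and Reyes, by world ranking (lower first): Okafor, Nguyen and Johansson (27) before Szabo (109) before Reyes (193).
Among Okafor, Nguyen and Johansson, a home-nation competitor before not a home-nation competitor: Okafor (a home-nation competitor) before Nguyen and Johansson (not a home-nation competitor).
Among Nguyen and Johansson, by date of most recent title (earlier first): Nguyen (Jun 11, 2002) before Johansson (Aug 20, 2002).
Full order: Salazar, Baptiste, Marino, Okonkwo, Delgado, Okafor, Nguyen, Johansson, Szabo, Reyes.

Salazar, Baptiste, Marino, Okonkwo, Delgado, Okafor, Nguyen, Johansson, Szabo, Reyes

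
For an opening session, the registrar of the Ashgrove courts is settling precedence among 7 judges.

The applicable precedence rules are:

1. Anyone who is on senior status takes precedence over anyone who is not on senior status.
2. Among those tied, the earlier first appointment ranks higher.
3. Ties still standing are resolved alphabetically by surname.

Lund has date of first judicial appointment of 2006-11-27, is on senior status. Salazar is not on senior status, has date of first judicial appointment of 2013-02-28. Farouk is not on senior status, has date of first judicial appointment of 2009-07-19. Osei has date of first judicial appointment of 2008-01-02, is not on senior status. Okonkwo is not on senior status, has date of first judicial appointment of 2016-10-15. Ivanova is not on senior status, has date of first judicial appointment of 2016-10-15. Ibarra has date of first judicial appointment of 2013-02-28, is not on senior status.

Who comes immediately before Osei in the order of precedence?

By the first rule: Lund (on senior status); then Osei, Farouk, Ibarra, Salazar, Ivanova and Okonkwo (each not on senior status).
Among Osei, Farouk, Ibarra, Salazar, Ivanova and Okonkwo, by date of first judicial appointment (earlier first): Osei (2008-01-02) before Farouk (2009-07-19) before Ibarra and Salazar (2013-02-28) before Ivanova and Okonkwo (2016-10-15).
Among Ibarra and Salazar, alphabetically by surname: Ibarra before Salazar.
Among Ivanova and Okonkwo, alphabetically by surname: Ivanova before Okonkwo.
Order: Lund, Osei, Farouk, Ibarra, Salazar, Ivanova, Okonkwo.

Lund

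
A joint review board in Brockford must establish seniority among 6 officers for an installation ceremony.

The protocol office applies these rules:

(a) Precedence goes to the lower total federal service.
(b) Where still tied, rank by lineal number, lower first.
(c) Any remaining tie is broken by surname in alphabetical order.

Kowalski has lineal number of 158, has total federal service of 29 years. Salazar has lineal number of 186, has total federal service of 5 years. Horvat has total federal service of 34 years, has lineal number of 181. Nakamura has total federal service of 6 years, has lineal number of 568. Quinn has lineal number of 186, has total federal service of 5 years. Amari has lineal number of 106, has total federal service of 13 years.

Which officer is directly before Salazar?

By total federal service (lower first): Quinn and Salazar (both 5 years); then Nakamura (6 years); then Amari (13 years); then Kowalski (29 years); then Horvat (34 years).
Quinn and Salazar both have lineal number 186, so the next rule applies.
Among Quinn and Salazar, alphabetically by surname: Quinn before Salazar.
Order: Quinn, Salazar, Nakamura, Amari, Kowalski, Horvat.

Quinn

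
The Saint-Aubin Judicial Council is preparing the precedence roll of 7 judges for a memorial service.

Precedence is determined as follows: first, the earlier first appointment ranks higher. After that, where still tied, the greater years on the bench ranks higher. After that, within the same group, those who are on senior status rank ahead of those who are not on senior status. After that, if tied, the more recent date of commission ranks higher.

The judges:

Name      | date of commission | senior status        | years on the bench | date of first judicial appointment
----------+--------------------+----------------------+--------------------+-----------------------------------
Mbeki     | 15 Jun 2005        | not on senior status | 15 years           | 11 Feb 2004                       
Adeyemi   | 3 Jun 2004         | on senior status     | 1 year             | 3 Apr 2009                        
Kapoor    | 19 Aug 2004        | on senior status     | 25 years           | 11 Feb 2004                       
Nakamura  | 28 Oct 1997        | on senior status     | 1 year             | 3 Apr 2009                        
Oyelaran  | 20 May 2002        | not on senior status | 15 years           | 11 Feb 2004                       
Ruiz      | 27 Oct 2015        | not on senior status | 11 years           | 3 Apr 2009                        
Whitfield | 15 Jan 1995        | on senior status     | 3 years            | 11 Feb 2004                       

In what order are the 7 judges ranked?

By date of first judicial appointment (earlier first): Kapoor, Mbeki, Oyelaran and Whitfield (each 11 Feb 2004); then Ruiz, Adeyemi and Nakamura (each 3 Apr 2009).
Among Kapoor, Mbeki, Oyelaran and Whitfield, by years on the bench (higher first): Kapoor (25 years) before Mbeki and Oyelaran (15 years) before Whitfield (3 years).
Mbeki and Oyelaran are each not on senior status, so the next rule applies.
Among Mbeki and Oyelaran, by date of commission (later first): Mbeki (15 Jun 2005) before Oyelaran (20 May 2002).
Among Ruiz, Adeyemi and Nakamura, by years on the bench (higher first): Ruiz (11 years) before Adeyemi and Nakamura (1 year).
Adeyemi and Nakamura are each on senior status, so the next rule applies.
Among Adeyemi and Nakamura, by date of commission (later first): Adeyemi (3 Jun 2004) before Nakamura (28 Oct 1997).
Full order: Kapoor, Mbeki, Oyelaran, Whitfield, Ruiz, Adeyemi, Nakamura.

Kapoor, Mbeki, Oyelaran, Whitfield, Ruiz, Adeyemi, Nakamura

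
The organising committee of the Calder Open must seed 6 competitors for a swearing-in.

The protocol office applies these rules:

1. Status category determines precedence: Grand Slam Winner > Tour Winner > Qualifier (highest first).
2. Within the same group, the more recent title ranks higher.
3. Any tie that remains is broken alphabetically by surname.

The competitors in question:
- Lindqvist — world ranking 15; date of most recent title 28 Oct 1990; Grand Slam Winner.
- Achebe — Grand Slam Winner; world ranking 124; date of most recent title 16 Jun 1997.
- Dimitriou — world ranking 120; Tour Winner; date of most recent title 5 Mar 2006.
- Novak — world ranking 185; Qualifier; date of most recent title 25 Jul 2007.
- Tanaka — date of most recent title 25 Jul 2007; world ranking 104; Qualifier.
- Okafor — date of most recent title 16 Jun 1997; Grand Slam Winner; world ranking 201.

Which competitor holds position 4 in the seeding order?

By status category: Achebe, Okafor and Lindqvist (Grand Slam Winner); then Dimitriou (Tour Winner); then Novak and Tanaka (Qualifier).
Among Achebe, Okafor and Lindqvist, by date of most recent title (later first): Achebe and Okafor (16 Jun 1997) before Lindqvist (28 Oct 1990).
Among Achebe and Okafor, alphabetically by surname: Achebe before Okafor.
Novak and Tanaka both have date of most recent title 25 Jul 2007, so the next rule applies.
Among Novak and Tanaka, alphabetically by surname: Novak before Tanaka.
Order: Achebe, Okafor, Lindqvist, Dimitriou, Novak, Tanaka.

Dimitriou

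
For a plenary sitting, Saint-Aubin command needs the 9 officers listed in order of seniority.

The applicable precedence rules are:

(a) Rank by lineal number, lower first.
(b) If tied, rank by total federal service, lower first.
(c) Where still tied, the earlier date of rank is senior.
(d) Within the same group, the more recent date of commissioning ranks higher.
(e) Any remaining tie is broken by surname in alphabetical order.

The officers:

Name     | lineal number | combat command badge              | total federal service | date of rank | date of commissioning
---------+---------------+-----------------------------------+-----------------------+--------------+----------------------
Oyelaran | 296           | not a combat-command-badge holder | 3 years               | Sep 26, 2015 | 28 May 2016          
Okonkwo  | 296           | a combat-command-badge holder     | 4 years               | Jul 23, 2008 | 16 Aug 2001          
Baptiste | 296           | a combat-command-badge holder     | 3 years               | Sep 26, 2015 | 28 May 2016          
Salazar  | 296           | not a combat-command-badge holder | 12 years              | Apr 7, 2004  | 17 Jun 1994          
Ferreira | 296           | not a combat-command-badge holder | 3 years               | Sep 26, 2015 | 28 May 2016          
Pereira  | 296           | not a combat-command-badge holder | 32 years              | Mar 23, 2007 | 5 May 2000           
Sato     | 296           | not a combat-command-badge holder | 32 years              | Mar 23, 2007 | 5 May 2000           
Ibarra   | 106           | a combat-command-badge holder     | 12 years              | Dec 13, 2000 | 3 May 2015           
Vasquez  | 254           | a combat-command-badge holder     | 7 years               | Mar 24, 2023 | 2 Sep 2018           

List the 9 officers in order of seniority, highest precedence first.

Ibarra, Vasquez, Baptiste, Ferreira, Oyelaran, Okonkwo, Salazar, Pereira, Sato

By lineal number (lower first): Ibarra (106); then Vasquez (254); then Baptiste, Ferreira, Oyelaran, Okonkwo, Salazar, Pereira and Sato (each 296).
Among Baptiste, Ferreira, Oyelaran, Okonkwo, Salazar, Pereira and Sato, by total federal service (lower first): Baptiste, Ferreira and Oyelaran (3 years) before Okonkwo (4 years) before Salazar (12 years) before Pereira and Sato (32 years).
Baptiste, Ferreira and Oyelaran all have date of rank Sep 26, 2015, so the next rule applies.
Baptiste, Ferreira and Oyelaran all have date of commissioning 28 May 2016, so the next rule applies.
Among Baptiste, Ferreira and Oyelaran, alphabetically by surname: Baptiste before Ferreira before Oyelaran.
Pereira and Sato both have date of rank Mar 23, 2007, so the next rule applies.
Pereira and Sato both have date of commissioning 5 May 2000, so the next rule applies.
Among Pereira and Sato, alphabetically by surname: Pereira before Sato.
Full order: Ibarra, Vasquez, Baptiste, Ferreira, Oyelaran, Okonkwo, Salazar, Pereira, Sato.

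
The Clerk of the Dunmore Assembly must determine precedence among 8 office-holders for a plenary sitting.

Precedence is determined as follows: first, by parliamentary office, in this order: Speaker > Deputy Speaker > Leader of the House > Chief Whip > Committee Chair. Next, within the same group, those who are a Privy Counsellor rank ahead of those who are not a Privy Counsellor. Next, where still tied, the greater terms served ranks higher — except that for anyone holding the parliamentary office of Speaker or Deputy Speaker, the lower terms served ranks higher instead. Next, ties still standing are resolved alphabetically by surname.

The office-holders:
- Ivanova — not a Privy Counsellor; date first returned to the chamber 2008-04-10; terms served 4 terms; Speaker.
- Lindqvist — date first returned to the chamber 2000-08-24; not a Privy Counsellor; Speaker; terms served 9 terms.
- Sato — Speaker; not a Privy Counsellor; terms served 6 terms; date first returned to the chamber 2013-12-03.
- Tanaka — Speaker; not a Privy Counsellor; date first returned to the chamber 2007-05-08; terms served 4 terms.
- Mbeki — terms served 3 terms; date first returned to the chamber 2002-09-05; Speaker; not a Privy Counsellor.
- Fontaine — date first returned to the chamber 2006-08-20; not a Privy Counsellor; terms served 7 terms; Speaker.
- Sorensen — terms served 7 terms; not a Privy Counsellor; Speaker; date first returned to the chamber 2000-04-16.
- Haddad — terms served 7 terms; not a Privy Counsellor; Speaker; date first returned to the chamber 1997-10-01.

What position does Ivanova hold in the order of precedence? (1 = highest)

By parliamentary office: Mbeki, Ivanova, Tanaka, Sato, Fontaine, Haddad, Sorensen and Lindqvist (Speaker).
Mbeki, Ivanova, Tanaka, Sato, Fontaine, Haddad, Sorensen and Lindqvist are each not a Privy Counsellor, so the next rule applies.
Among Mbeki, Ivanova, Tanaka, Sato, Fontaine, Haddad, Sorensen and Lindqvist, by terms served (lower first) (reversed rule for this group): Mbeki (3 terms) before Ivanova and Tanaka (4 terms) before Sato (6 terms) before Fontaine, Haddad and Sorensen (7 terms) before Lindqvist (9 terms).
Among Ivanova and Tanaka, alphabetically by surname: Ivanova before Tanaka.
Among Fontaine, Haddad and Sorensen, alphabetically by surname: Fontaine before Haddad before Sorensen.
Order: Mbeki, Ivanova, Tanaka, Sato, Fontaine, Haddad, Sorensen, Lindqvist. So position 2.

2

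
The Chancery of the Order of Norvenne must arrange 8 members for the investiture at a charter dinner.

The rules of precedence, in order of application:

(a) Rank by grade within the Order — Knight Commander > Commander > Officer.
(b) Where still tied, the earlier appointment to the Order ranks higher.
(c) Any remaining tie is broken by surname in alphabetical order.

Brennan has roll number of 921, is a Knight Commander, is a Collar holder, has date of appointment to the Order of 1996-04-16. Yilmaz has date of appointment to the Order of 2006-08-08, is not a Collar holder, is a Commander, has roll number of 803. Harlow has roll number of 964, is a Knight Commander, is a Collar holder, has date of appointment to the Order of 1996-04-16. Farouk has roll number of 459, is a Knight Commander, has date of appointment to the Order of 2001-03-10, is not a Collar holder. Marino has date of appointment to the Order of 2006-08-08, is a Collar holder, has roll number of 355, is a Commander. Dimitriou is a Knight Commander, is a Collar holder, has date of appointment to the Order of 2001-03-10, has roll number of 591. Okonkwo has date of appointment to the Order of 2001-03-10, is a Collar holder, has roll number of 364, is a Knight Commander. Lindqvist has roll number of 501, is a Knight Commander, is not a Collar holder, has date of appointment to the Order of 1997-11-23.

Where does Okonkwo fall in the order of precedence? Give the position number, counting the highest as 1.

By grade within the Order: Brennan, Harlow, Lindqvist, Dimitriou, Farouk and Okonkwo (Knight Commander); then Marino and Yilmaz (Commander).
Among Brennan, Harlow, Lindqvist, Dimitriou, Farouk and Okonkwo, by date of appointment to the Order (earlier first): Brennan and Harlow (1996-04-16) before Lindqvist (1997-11-23) before Dimitriou, Farouk and Okonkwo (2001-03-10).
Among Brennan and Harlow, alphabetically by surname: Brennan before Harlow.
Among Dimitriou, Farouk and Okonkwo, alphabetically by surname: Dimitriou before Farouk before Okonkwo.
Marino and Yilmaz both have date of appointment to the Order 2006-08-08, so the next rule applies.
Among Marino and Yilmaz, alphabetically by surname: Marino before Yilmaz.
Order: Brennan, Harlow, Lindqvist, Dimitriou, Farouk, Okonkwo, Marino, Yilmaz. So position 6.

6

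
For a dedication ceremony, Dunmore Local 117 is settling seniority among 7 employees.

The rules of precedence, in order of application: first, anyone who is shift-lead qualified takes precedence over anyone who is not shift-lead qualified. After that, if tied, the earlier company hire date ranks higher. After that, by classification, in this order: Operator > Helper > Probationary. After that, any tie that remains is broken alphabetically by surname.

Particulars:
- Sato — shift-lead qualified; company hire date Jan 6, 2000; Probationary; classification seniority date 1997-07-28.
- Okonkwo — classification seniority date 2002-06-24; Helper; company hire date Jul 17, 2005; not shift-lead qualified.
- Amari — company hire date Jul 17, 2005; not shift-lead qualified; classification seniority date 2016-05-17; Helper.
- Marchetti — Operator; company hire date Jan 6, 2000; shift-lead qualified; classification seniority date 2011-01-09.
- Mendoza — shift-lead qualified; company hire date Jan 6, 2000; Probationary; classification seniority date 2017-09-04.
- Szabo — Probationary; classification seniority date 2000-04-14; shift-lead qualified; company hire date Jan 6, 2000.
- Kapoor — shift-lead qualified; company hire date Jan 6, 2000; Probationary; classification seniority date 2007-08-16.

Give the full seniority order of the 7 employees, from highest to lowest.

Marchetti, Kapoor, Mendoza, Sato, Szabo, Amari, Okonkwo

By the first rule: Marchetti, Kapoor, Mendoza, Sato and Szabo (each shift-lead qualified); then Amari and Okonkwo (both not shift-lead qualified).
Marchetti, Kapoor, Mendoza, Sato and Szabo all have company hire date Jan 6, 2000, so the next rule applies.
Among Marchetti, Kapoor, Mendoza, Sato and Szabo, by classification: Marchetti (Operator) before Kapoor, Mendoza, Sato and Szabo (Probationary).
Among Kapoor, Mendoza, Sato and Szabo, alphabetically by surname: Kapoor before Mendoza before Sato before Szabo.
Amari and Okonkwo both have company hire date Jul 17, 2005, so the next rule applies.
Amari and Okonkwo are each Helper, so the next rule applies.
Among Amari and Okonkwo, alphabetically by surname: Amari before Okonkwo.
Full order: Marchetti, Kapoor, Mendoza, Sato, Szabo, Amari, Okonkwo.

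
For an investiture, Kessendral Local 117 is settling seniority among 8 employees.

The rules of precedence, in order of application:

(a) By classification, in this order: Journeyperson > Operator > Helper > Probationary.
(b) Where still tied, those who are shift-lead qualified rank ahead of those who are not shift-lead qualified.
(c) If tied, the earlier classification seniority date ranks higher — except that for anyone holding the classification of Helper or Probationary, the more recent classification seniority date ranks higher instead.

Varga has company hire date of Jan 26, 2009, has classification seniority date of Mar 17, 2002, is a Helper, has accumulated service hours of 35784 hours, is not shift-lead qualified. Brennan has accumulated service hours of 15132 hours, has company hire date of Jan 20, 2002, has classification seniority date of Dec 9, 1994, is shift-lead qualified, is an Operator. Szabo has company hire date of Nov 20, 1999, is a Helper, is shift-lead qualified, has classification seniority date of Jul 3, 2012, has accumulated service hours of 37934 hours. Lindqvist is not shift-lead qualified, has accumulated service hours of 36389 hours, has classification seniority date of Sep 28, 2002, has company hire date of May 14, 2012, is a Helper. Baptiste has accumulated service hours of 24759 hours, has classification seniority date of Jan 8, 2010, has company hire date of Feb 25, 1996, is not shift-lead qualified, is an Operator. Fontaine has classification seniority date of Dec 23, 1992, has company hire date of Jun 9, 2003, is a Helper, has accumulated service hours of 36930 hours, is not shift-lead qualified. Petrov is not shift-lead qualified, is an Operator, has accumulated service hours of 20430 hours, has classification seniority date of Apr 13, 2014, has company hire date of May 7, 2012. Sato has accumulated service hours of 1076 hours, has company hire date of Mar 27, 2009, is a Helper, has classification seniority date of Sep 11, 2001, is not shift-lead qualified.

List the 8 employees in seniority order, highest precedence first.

By classification: Brennan, Baptiste and Petrov (Operator); then Szabo, Lindqvist, Varga, Sato and Fontaine (Helper).
Among Brennan, Baptiste and Petrov, shift-lead qualified before not shift-lead qualified: Brennan (shift-lead qualified) before Baptiste and Petrov (not shift-lead qualified).
Among Baptiste and Petrov, by classification seniority date (earlier first): Baptiste (Jan 8, 2010) before Petrov (Apr 13, 2014).
Among Szabo, Lindqvist, Varga, Sato and Fontaine, shift-lead qualified before not shift-lead qualified: Szabo (shift-lead qualified) before Lindqvist, Varga, Sato and Fontaine (not shift-lead qualified).
Among Lindqvist, Varga, Sato and Fontaine, by classification seniority date (later first) (reversed rule for this group): Lindqvist (Sep 28, 2002) before Varga (Mar 17, 2002) before Sato (Sep 11, 2001) before Fontaine (Dec 23, 1992).
Full order: Brennan, Baptiste, Petrov, Szabo, Lindqvist, Varga, Sato, Fontaine.

Brennan, Baptiste, Petrov, Szabo, Lindqvist, Varga, Sato, Fontaine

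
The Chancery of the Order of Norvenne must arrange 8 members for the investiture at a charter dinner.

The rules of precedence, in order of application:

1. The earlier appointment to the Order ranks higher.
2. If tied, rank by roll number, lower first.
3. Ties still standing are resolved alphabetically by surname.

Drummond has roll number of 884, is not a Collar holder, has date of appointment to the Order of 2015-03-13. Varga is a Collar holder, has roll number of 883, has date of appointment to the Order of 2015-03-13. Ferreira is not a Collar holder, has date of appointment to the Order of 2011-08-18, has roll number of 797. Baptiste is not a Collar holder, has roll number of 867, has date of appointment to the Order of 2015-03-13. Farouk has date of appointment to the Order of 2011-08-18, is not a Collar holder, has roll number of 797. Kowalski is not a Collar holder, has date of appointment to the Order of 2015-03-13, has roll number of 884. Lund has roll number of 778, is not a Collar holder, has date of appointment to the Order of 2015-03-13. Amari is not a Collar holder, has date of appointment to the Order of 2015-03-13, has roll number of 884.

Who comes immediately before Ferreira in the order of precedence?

Farouk

By date of appointment to the Order (earlier first): Farouk and Ferreira (both 2011-08-18); then Lund, Baptiste, Varga, Amari, Drummond and Kowalski (each 2015-03-13).
Farouk and Ferreira both have roll number 797, so the next rule applies.
Among Farouk and Ferreira, alphabetically by surname: Farouk before Ferreira.
Among Lund, Baptiste, Varga, Amari, Drummond and Kowalski, by roll number (lower first): Lund (778) before Baptiste (867) before Varga (883) before Amari, Drummond and Kowalski (884).
Among Amari, Drummond and Kowalski, alphabetically by surname: Amari before Drummond before Kowalski.
Order: Farouk, Ferreira, Lund, Baptiste, Varga, Amari, Drummond, Kowalski.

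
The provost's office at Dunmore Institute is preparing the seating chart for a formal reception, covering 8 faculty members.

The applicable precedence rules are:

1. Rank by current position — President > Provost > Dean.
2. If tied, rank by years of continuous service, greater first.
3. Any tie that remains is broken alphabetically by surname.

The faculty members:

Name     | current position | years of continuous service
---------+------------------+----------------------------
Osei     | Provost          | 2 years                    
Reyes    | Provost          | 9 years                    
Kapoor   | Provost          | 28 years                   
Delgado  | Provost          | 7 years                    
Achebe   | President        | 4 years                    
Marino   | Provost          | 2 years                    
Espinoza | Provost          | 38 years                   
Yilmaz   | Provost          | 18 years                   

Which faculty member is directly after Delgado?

By current position: Achebe (President); then Espinoza, Kapoor, Yilmaz, Reyes, Delgado, Marino and Osei (Provost).
Among Espinoza, Kapoor, Yilmaz, Reyes, Delgado, Marino and Osei, by years of continuous service (higher first): Espinoza (38 years) before Kapoor (28 years) before Yilmaz (18 years) before Reyes (9 years) before Delgado (7 years) before Marino and Osei (2 years).
Among Marino and Osei, alphabetically by surname: Marino before Osei.
Order: Achebe, Espinoza, Kapoor, Yilmaz, Reyes, Delgado, Marino, Osei.

Marino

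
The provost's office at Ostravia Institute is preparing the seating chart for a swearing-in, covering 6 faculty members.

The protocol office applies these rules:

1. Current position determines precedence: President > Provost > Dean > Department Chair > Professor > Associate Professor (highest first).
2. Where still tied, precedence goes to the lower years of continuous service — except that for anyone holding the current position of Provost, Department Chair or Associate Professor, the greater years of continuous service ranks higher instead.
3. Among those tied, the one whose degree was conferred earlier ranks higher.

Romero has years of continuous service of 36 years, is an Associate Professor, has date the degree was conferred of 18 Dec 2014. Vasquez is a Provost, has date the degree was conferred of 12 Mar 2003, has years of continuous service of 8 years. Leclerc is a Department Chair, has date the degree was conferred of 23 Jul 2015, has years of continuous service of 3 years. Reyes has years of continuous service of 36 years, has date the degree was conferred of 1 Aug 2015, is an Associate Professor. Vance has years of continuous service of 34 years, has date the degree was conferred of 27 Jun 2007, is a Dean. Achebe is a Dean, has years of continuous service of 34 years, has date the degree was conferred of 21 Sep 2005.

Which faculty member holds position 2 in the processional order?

Achebe

By current position: Vasquez (Provost); then Achebe and Vance (Dean); then Leclerc (Department Chair); then Romero and Reyes (Associate Professor).
Achebe and Vance both have years of continuous service 34 years, so the next rule applies.
Among Achebe and Vance, by date the degree was conferred (earlier first): Achebe (21 Sep 2005) before Vance (27 Jun 2007).
Romero and Reyes both have years of continuous service 36 years, so the next rule applies.
Among Romero and Reyes, by date the degree was conferred (earlier first): Romero (18 Dec 2014) before Reyes (1 Aug 2015).
Order: Vasquez, Achebe, Vance, Leclerc, Romero, Reyes.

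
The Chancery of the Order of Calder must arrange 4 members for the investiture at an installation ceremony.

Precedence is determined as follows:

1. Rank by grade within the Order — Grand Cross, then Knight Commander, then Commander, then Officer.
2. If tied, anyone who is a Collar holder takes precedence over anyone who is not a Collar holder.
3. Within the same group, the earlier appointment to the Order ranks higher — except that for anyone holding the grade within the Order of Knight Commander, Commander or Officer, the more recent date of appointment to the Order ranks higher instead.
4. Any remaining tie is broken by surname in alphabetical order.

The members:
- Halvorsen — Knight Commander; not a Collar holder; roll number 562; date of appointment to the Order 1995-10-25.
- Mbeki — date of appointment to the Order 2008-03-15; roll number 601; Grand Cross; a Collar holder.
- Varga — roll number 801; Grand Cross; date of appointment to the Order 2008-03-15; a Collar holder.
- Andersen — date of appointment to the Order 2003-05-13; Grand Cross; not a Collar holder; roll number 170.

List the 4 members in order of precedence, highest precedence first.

Mbeki, Varga, Andersen, Halvorsen

By grade within the Order: Mbeki, Varga and Andersen (Grand Cross); then Halvorsen (Knight Commander).
Among Mbeki, Varga and Andersen, a Collar holder before not a Collar holder: Mbeki and Varga (a Collar holder) before Andersen (not a Collar holder).
Mbeki and Varga both have date of appointment to the Order 2008-03-15, so the next rule applies.
Among Mbeki and Varga, alphabetically by surname: Mbeki before Varga.
Full order: Mbeki, Varga, Andersen, Halvorsen.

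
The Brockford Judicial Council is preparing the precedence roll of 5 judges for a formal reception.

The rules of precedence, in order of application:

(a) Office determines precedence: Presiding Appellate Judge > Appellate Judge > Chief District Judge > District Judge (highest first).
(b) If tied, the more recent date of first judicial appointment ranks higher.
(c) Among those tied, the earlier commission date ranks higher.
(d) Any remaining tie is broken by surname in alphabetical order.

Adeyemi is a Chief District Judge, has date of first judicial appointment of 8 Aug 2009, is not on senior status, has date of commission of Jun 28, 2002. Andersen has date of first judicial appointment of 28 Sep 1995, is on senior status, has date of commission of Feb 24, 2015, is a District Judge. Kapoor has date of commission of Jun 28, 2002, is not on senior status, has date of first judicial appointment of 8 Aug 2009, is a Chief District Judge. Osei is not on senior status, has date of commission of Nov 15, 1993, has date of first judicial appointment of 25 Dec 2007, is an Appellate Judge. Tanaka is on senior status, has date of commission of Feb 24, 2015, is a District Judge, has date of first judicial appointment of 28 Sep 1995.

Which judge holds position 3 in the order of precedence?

By office: Osei (Appellate Judge); then Adeyemi and Kapoor (Chief District Judge); then Andersen and Tanaka (District Judge).
Adeyemi and Kapoor both have date of first judicial appointment 8 Aug 2009, so the next rule applies.
Adeyemi and Kapoor both have date of commission Jun 28, 2002, so the next rule applies.
Among Adeyemi and Kapoor, alphabetically by surname: Adeyemi before Kapoor.
Andersen and Tanaka both have date of first judicial appointment 28 Sep 1995, so the next rule applies.
Andersen and Tanaka both have date of commission Feb 24, 2015, so the next rule applies.
Among Andersen and Tanaka, alphabetically by surname: Andersen before Tanaka.
Order: Osei, Adeyemi, Kapoor, Andersen, Tanaka.

Kapoor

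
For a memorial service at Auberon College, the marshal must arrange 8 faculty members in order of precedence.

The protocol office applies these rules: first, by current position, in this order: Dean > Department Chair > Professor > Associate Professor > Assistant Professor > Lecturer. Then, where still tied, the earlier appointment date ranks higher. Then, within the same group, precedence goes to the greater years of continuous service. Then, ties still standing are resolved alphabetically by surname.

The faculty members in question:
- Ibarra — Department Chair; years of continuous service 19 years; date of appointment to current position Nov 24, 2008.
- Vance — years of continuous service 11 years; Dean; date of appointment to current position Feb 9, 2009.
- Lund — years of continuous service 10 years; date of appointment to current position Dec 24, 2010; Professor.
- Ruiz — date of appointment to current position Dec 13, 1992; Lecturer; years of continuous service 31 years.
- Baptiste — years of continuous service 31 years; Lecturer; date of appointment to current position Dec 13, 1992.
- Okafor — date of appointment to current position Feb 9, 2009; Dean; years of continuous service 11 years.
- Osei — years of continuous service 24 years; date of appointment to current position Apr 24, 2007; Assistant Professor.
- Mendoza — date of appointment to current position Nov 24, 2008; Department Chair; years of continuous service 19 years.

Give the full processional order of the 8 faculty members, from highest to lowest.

Okafor, Vance, Ibarra, Mendoza, Lund, Osei, Baptiste, Ruiz

By current position: Okafor and Vance (Dean); then Ibarra and Mendoza (Department Chair); then Lund (Professor); then Osei (Assistant Professor); then Baptiste and Ruiz (Lecturer).
Okafor and Vance both have date of appointment to current position Feb 9, 2009, so the next rule applies.
Okafor and Vance both have years of continuous service 11 years, so the next rule applies.
Among Okafor and Vance, alphabetically by surname: Okafor before Vance.
Ibarra and Mendoza both have date of appointment to current position Nov 24, 2008, so the next rule applies.
Ibarra and Mendoza both have years of continuous service 19 years, so the next rule applies.
Among Ibarra and Mendoza, alphabetically by surname: Ibarra before Mendoza.
Baptiste and Ruiz both have date of appointment to current position Dec 13, 1992, so the next rule applies.
Baptiste and Ruiz both have years of continuous service 31 years, so the next rule applies.
Among Baptiste and Ruiz, alphabetically by surname: Baptiste before Ruiz.
Full order: Okafor, Vance, Ibarra, Mendoza, Lund, Osei, Baptiste, Ruiz.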